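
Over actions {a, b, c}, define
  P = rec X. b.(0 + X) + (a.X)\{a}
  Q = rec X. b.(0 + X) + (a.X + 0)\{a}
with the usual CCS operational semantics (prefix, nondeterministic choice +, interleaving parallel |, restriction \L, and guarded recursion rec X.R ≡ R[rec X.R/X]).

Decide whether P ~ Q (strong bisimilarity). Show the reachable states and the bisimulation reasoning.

P's transition system — 2 states:
  m0 = rec X. b.(0 + X) + (a.X)\{a} → -b-> m1
  m1 = 0 + (rec X. b.(0 + X) + (a.X)\{a}) → -b-> m1
Q's transition system — 2 states:
  n0 = rec X. b.(0 + X) + (a.X + 0)\{a} → -b-> n1
  n1 = 0 + (rec X. b.(0 + X) + (a.X + 0)\{a}) → -b-> n1
Partition-refinement fixed point:
  B0 = {m0, m1, n0, n1}
m0 ∈ B0, n0 ∈ B0 → same block

YES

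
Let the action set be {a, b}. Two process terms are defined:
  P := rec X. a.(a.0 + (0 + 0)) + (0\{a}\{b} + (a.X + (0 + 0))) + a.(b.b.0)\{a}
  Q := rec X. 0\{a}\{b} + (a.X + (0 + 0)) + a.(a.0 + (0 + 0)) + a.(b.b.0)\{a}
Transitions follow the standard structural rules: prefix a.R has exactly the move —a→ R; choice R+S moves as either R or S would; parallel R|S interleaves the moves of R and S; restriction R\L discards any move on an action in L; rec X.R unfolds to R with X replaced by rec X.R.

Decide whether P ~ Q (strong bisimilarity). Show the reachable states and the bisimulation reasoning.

LTS(P): 6 reachable states
  u0 = rec X. a.(a.0 + (0 + 0)) + (0\{a}\{b} + (a.X + (0 + 0))) + a.(b.b.0)\{a} ⊢ ··a··> u0, ··a··> u1, ··a··> u2
  u1 = (b.b.0)\{a} ⊢ ··b··> u3
  u2 = a.0 + (0 + 0) ⊢ ··a··> u4
  u3 = (b.0)\{a} ⊢ ··b··> u5
  u4 = 0 ⊢ stopped
  u5 = 0\{a} ⊢ stopped
LTS(Q): 6 reachable states
  v0 = rec X. 0\{a}\{b} + (a.X + (0 + 0)) + a.(a.0 + (0 + 0)) + a.(b.b.0)\{a} ⊢ ··a··> v0, ··a··> v1, ··a··> v2
  v1 = (b.b.0)\{a} ⊢ ··b··> v3
  v2 = a.0 + (0 + 0) ⊢ ··a··> v4
  v3 = (b.0)\{a} ⊢ ··b··> v5
  v4 = 0 ⊢ stopped
  v5 = 0\{a} ⊢ stopped
Bisimilarity quotient blocks:
  B0 = {u0, v0}
  B1 = {u2, v2}
  B2 = {u4, u5, v4, v5}
  B3 = {u1, v1}
  B4 = {u3, v3}
u0 ∈ B0, v0 ∈ B0 → same block

YES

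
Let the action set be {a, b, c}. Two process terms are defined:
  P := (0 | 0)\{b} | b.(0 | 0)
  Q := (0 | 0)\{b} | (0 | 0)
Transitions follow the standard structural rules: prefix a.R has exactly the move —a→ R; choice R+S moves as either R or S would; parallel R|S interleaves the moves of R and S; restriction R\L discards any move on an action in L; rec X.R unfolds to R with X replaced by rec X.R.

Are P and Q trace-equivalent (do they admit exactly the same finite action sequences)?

LTS(P): 2 reachable states
  m0 = (0 | 0)\{b} | b.(0 | 0) :: ··b··> m1
  m1 = (0 | 0)\{b} | (0 | 0) :: deadlocked
LTS(Q): 1 reachable states
  n0 = (0 | 0)\{b} | (0 | 0) :: deadlocked
Trace ⟨b⟩ through P, begin at {m0}:
  [1] b ⇒ {m1}
  ✓ P
Trace ⟨b⟩ through Q, begin at {n0}:
  [1] b ⇒ no successor for Q

trace-distinct — witness ⟨b⟩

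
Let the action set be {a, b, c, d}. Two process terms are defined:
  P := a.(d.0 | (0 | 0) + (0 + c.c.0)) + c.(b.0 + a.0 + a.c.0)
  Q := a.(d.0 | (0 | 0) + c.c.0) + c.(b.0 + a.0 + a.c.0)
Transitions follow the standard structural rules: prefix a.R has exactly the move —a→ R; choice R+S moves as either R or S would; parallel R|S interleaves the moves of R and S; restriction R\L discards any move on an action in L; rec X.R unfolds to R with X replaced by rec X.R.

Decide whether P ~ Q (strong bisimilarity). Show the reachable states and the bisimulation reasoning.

bisimilar

Reachable graph of P (6 states):
  s0 = a.(d.0 | (0 | 0) + (0 + c.c.0)) + c.(b.0 + a.0 + a.c.0) :: --a--▸ s1, --c--▸ s2
  s1 = d.0 | (0 | 0) + (0 + c.c.0) :: --c--▸ s3, --d--▸ s4
  s2 = b.0 + a.0 + a.c.0 :: --a--▸ s3, --a--▸ s5, --b--▸ s5
  s3 = c.0 :: --c--▸ s5
  s4 = 0 | (0 | 0) :: (no moves)
  s5 = 0 :: (no moves)
Reachable graph of Q (6 states):
  t0 = a.(d.0 | (0 | 0) + c.c.0) + c.(b.0 + a.0 + a.c.0) :: --a--▸ t1, --c--▸ t2
  t1 = d.0 | (0 | 0) + c.c.0 :: --c--▸ t3, --d--▸ t4
  t2 = b.0 + a.0 + a.c.0 :: --a--▸ t3, --a--▸ t5, --b--▸ t5
  t3 = c.0 :: --c--▸ t5
  t4 = 0 | (0 | 0) :: (no moves)
  t5 = 0 :: (no moves)
Coarsest stable partition (strong bisimilarity classes):
  B0 = {s0, t0}
  B1 = {s1, t1}
  B2 = {s3, t3}
  B3 = {s4, s5, t4, t5}
  B4 = {s2, t2}
s0 ∈ B0, t0 ∈ B0 → same block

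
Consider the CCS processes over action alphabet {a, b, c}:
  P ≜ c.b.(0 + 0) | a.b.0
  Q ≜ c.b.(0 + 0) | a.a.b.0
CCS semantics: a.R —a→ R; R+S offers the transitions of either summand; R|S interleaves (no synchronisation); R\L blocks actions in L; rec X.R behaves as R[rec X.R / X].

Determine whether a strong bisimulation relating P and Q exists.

P ≁ Q

Reachable graph of P (9 states):
  p0 = c.b.(0 + 0) | a.b.0 :: =a=> p1, =c=> p2
  p1 = c.b.(0 + 0) | b.0 :: =b=> p3, =c=> p4
  p2 = b.(0 + 0) | a.b.0 :: =a=> p4, =b=> p5
  p3 = c.b.(0 + 0) | 0 :: =c=> p6
  p4 = b.(0 + 0) | b.0 :: =b=> p6, =b=> p7
  p5 = (0 + 0) | a.b.0 :: =a=> p7
  p6 = b.(0 + 0) | 0 :: =b=> p8
  p7 = (0 + 0) | b.0 :: =b=> p8
  p8 = (0 + 0) | 0 :: (no moves)
Reachable graph of Q (12 states):
  q0 = c.b.(0 + 0) | a.a.b.0 :: =a=> q1, =c=> q2
  q1 = c.b.(0 + 0) | a.b.0 :: =a=> q3, =c=> q4
  q2 = b.(0 + 0) | a.a.b.0 :: =a=> q4, =b=> q5
  q3 = c.b.(0 + 0) | b.0 :: =b=> q6, =c=> q7
  q4 = b.(0 + 0) | a.b.0 :: =a=> q7, =b=> q8
  q5 = (0 + 0) | a.a.b.0 :: =a=> q8
  q6 = c.b.(0 + 0) | 0 :: =c=> q9
  q7 = b.(0 + 0) | b.0 :: =b=> q10, =b=> q9
  q8 = (0 + 0) | a.b.0 :: =a=> q10
  q9 = b.(0 + 0) | 0 :: =b=> q11
  q10 = (0 + 0) | b.0 :: =b=> q11
  q11 = (0 + 0) | 0 :: (no moves)
Partition-refinement fixed point:
  B0 = {p0, q1}
  B1 = {p2, q4}
  B2 = {p5, q8}
  B3 = {p6, p7, q10, q9}
  B4 = {p8, q11}
  B5 = {p4, q7}
  B6 = {p1, q3}
  B7 = {p3, q6}
  B8 = {q0}
  B9 = {q2}
  B10 = {q5}
p0 ∈ B0, q0 ∈ B8 → different blocks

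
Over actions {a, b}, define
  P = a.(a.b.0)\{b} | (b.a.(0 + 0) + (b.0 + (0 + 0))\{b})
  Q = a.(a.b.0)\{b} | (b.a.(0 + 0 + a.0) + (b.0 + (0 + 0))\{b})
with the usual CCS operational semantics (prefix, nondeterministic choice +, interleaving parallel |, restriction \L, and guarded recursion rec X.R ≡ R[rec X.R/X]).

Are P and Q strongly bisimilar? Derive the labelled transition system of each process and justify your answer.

not bisimilar

Reachable graph of P (9 states):
  u0 = a.(a.b.0)\{b} | (b.a.(0 + 0) + (b.0 + (0 + 0))\{b}) has moves =a=> u1, =b=> u2
  u1 = (a.b.0)\{b} | (b.a.(0 + 0) + (b.0 + (0 + 0))\{b}) has moves =a=> u3, =b=> u4
  u2 = a.(a.b.0)\{b} | a.(0 + 0) has moves =a=> u4, =a=> u5
  u3 = (b.0)\{b} | (b.a.(0 + 0) + (b.0 + (0 + 0))\{b}) has moves =b=> u6
  u4 = (a.b.0)\{b} | a.(0 + 0) has moves =a=> u6, =a=> u7
  u5 = a.(a.b.0)\{b} | (0 + 0) has moves =a=> u7
  u6 = (b.0)\{b} | a.(0 + 0) has moves =a=> u8
  u7 = (a.b.0)\{b} | (0 + 0) has moves =a=> u8
  u8 = (b.0)\{b} | (0 + 0) has moves ∅
Reachable graph of Q (12 states):
  v0 = a.(a.b.0)\{b} | (b.a.(0 + 0 + a.0) + (b.0 + (0 + 0))\{b}) has moves =a=> v1, =b=> v2
  v1 = (a.b.0)\{b} | (b.a.(0 + 0 + a.0) + (b.0 + (0 + 0))\{b}) has moves =a=> v3, =b=> v4
  v2 = a.(a.b.0)\{b} | a.(0 + 0 + a.0) has moves =a=> v4, =a=> v5
  v3 = (b.0)\{b} | (b.a.(0 + 0 + a.0) + (b.0 + (0 + 0))\{b}) has moves =b=> v6
  v4 = (a.b.0)\{b} | a.(0 + 0 + a.0) has moves =a=> v6, =a=> v7
  v5 = a.(a.b.0)\{b} | (0 + 0 + a.0) has moves =a=> v7, =a=> v8
  v6 = (b.0)\{b} | a.(0 + 0 + a.0) has moves =a=> v9
  v7 = (a.b.0)\{b} | (0 + 0 + a.0) has moves =a=> v10, =a=> v9
  v8 = a.(a.b.0)\{b} | 0 has moves =a=> v10
  v9 = (b.0)\{b} | (0 + 0 + a.0) has moves =a=> v11
  v10 = (a.b.0)\{b} | 0 has moves =a=> v11
  v11 = (b.0)\{b} | 0 has moves ∅
Coarsest stable partition (strong bisimilarity classes):
  B0 = {u0}
  B1 = {u2, v4, v5}
  B2 = {u4, u5, v6, v7, v8}
  B3 = {u6, u7, v10, v9}
  B4 = {u8, v11}
  B5 = {u1}
  B6 = {u3}
  B7 = {v0}
  B8 = {v2}
  B9 = {v1}
  B10 = {v3}
u0 ∈ B0, v0 ∈ B7 → different blocks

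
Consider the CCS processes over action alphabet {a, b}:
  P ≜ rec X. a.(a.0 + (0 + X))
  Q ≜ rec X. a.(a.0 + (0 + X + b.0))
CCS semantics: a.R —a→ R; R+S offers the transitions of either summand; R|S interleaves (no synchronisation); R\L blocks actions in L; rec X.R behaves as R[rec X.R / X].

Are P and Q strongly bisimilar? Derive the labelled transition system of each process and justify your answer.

Reachable graph of P (3 states):
  m0 = rec X. a.(a.0 + (0 + X)) :: —a→ m1
  m1 = a.0 + (0 + (rec X. a.(a.0 + (0 + X)))) :: —a→ m1, —a→ m2
  m2 = 0 :: ·
Reachable graph of Q (3 states):
  n0 = rec X. a.(a.0 + (0 + X + b.0)) :: —a→ n1
  n1 = a.0 + (0 + (rec X. a.(a.0 + (0 + X + b.0))) + b.0) :: —a→ n1, —a→ n2, —b→ n2
  n2 = 0 :: ·
Coarsest stable partition (strong bisimilarity classes):
  B0 = {m0}
  B1 = {m1}
  B2 = {m2, n2}
  B3 = {n0}
  B4 = {n1}
m0 ∈ B0, n0 ∈ B3 → different blocks

P ≁ Q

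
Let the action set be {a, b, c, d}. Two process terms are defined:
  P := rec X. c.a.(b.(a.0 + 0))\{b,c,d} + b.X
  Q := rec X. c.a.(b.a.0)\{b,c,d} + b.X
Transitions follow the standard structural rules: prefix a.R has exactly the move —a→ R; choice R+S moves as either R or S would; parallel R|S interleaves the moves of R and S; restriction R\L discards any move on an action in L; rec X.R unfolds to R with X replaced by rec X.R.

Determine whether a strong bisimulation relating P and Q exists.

Reachable graph of P (3 states):
  s0 = rec X. c.a.(b.(a.0 + 0))\{b,c,d} + b.X has moves =b=> s0, =c=> s1
  s1 = a.(b.(a.0 + 0))\{b,c,d} has moves =a=> s2
  s2 = (b.(a.0 + 0))\{b,c,d} has moves ·
Reachable graph of Q (3 states):
  t0 = rec X. c.a.(b.a.0)\{b,c,d} + b.X has moves =b=> t0, =c=> t1
  t1 = a.(b.a.0)\{b,c,d} has moves =a=> t2
  t2 = (b.a.0)\{b,c,d} has moves ·
Coarsest stable partition (strong bisimilarity classes):
  B0 = {s0, t0}
  B1 = {s1, t1}
  B2 = {s2, t2}
s0 ∈ B0, t0 ∈ B0 → same block

P ~ Q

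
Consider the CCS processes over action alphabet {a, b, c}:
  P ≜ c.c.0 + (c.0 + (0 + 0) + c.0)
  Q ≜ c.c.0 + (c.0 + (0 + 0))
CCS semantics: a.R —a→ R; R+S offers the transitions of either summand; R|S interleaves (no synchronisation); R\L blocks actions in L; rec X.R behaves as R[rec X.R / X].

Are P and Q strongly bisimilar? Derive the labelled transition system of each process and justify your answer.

YES

P's transition system — 3 states:
  p0 = c.c.0 + (c.0 + (0 + 0) + c.0) ⊢ ··c··> p1, ··c··> p2
  p1 = 0 ⊢ deadlocked
  p2 = c.0 ⊢ ··c··> p1
Q's transition system — 3 states:
  q0 = c.c.0 + (c.0 + (0 + 0)) ⊢ ··c··> q1, ··c··> q2
  q1 = 0 ⊢ deadlocked
  q2 = c.0 ⊢ ··c··> q1
Partition-refinement fixed point:
  B0 = {p0, q0}
  B1 = {p2, q2}
  B2 = {p1, q1}
p0 ∈ B0, q0 ∈ B0 → same block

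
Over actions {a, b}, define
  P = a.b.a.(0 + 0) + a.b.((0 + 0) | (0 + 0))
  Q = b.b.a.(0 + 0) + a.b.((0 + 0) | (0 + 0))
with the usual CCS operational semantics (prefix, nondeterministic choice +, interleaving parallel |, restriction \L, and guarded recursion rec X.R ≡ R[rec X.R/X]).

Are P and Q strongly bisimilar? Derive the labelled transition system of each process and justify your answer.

P ≁ Q

P's transition system — 6 states:
  p0 = a.b.a.(0 + 0) + a.b.((0 + 0) | (0 + 0)) :: --a--▸ p1, --a--▸ p2
  p1 = b.((0 + 0) | (0 + 0)) :: --b--▸ p3
  p2 = b.a.(0 + 0) :: --b--▸ p4
  p3 = (0 + 0) | (0 + 0) :: stopped
  p4 = a.(0 + 0) :: --a--▸ p5
  p5 = 0 + 0 :: stopped
Q's transition system — 6 states:
  q0 = b.b.a.(0 + 0) + a.b.((0 + 0) | (0 + 0)) :: --a--▸ q1, --b--▸ q2
  q1 = b.((0 + 0) | (0 + 0)) :: --b--▸ q3
  q2 = b.a.(0 + 0) :: --b--▸ q4
  q3 = (0 + 0) | (0 + 0) :: stopped
  q4 = a.(0 + 0) :: --a--▸ q5
  q5 = 0 + 0 :: stopped
Coarsest stable partition (strong bisimilarity classes):
  B0 = {p0}
  B1 = {p2, q2}
  B2 = {p4, q4}
  B3 = {p3, p5, q3, q5}
  B4 = {p1, q1}
  B5 = {q0}
p0 ∈ B0, q0 ∈ B5 → different blocks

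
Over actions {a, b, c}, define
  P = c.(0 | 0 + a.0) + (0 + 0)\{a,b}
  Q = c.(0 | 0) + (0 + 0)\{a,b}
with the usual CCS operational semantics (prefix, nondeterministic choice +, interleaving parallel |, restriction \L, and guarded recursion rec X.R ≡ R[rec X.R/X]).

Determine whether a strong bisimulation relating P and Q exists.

Reachable graph of P (3 states):
  m0 = c.(0 | 0 + a.0) + (0 + 0)\{a,b} → ··c··> m1
  m1 = 0 | 0 + a.0 → ··a··> m2
  m2 = 0 → deadlocked
Reachable graph of Q (2 states):
  n0 = c.(0 | 0) + (0 + 0)\{a,b} → ··c··> n1
  n1 = 0 | 0 → deadlocked
Bisimilarity quotient blocks:
  B0 = {m0}
  B1 = {m1}
  B2 = {m2, n1}
  B3 = {n0}
m0 ∈ B0, n0 ∈ B3 → different blocks

NO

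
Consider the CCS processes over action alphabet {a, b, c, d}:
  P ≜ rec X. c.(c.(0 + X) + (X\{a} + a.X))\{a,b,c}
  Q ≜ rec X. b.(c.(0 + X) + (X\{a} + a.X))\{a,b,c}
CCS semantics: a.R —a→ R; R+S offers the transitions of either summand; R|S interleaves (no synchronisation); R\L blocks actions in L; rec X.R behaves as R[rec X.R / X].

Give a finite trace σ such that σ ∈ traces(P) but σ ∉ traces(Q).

P's transition system — 2 states:
  u0 = rec X. c.(c.(0 + X) + (X\{a} + a.X))\{a,b,c} | ··c··> u1
  u1 = (c.(0 + (rec X. c.(c.(0 + X) + (X\{a} + a.X))\{a,b,c})) + ((rec X. c.(c.(0 + X) + (X\{a} + a.X))\{a,b,c})\{a} + a.(rec X. c.(c.(0 + X) + (X\{a} + a.X))\{a,b,c})))\{a,b,c} | ∅
Q's transition system — 2 states:
  v0 = rec X. b.(c.(0 + X) + (X\{a} + a.X))\{a,b,c} | ··b··> v1
  v1 = (c.(0 + (rec X. b.(c.(0 + X) + (X\{a} + a.X))\{a,b,c})) + ((rec X. b.(c.(0 + X) + (X\{a} + a.X))\{a,b,c})\{a} + a.(rec X. b.(c.(0 + X) + (X\{a} + a.X))\{a,b,c})))\{a,b,c} | ∅
Executing c from P (initial set {u0}):
  step 1 (c): {u1}
  — P admits the full trace.
Executing c from Q (initial set {v0}):
  step 1 (c): ∅ (Q stuck)

c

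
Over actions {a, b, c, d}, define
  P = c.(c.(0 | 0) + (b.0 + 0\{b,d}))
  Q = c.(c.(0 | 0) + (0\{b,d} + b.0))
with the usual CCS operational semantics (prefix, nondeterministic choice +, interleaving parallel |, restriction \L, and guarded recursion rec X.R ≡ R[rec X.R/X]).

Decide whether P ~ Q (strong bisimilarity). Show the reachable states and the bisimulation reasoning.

P's transition system — 4 states:
  u0 = c.(c.(0 | 0) + (b.0 + 0\{b,d})) → -c-> u1
  u1 = c.(0 | 0) + (b.0 + 0\{b,d}) → -b-> u2, -c-> u3
  u2 = 0 → deadlocked
  u3 = 0 | 0 → deadlocked
Q's transition system — 4 states:
  v0 = c.(c.(0 | 0) + (0\{b,d} + b.0)) → -c-> v1
  v1 = c.(0 | 0) + (0\{b,d} + b.0) → -b-> v2, -c-> v3
  v2 = 0 → deadlocked
  v3 = 0 | 0 → deadlocked
Coarsest stable partition (strong bisimilarity classes):
  B0 = {u0, v0}
  B1 = {u1, v1}
  B2 = {u2, u3, v2, v3}
u0 ∈ B0, v0 ∈ B0 → same block

bisimilar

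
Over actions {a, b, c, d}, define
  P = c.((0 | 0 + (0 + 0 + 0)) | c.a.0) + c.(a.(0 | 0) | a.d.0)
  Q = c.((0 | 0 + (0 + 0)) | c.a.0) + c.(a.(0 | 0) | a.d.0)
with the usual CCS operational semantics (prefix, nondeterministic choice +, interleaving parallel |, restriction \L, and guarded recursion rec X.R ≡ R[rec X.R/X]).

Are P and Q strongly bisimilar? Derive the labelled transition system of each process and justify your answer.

bisimilar

P's transition system — 10 states:
  m0 = c.((0 | 0 + (0 + 0 + 0)) | c.a.0) + c.(a.(0 | 0) | a.d.0) ⊢ -c-> m1, -c-> m2
  m1 = (0 | 0 + (0 + 0 + 0)) | c.a.0 ⊢ -c-> m3
  m2 = a.(0 | 0) | a.d.0 ⊢ -a-> m4, -a-> m5
  m3 = (0 | 0 + (0 + 0 + 0)) | a.0 ⊢ -a-> m6
  m4 = 0 | 0 | a.d.0 ⊢ -a-> m7
  m5 = a.(0 | 0) | d.0 ⊢ -a-> m7, -d-> m8
  m6 = (0 | 0 + (0 + 0 + 0)) | 0 ⊢ stopped
  m7 = 0 | 0 | d.0 ⊢ -d-> m9
  m8 = a.(0 | 0) | 0 ⊢ -a-> m9
  m9 = 0 | 0 | 0 ⊢ stopped
Q's transition system — 10 states:
  n0 = c.((0 | 0 + (0 + 0)) | c.a.0) + c.(a.(0 | 0) | a.d.0) ⊢ -c-> n1, -c-> n2
  n1 = (0 | 0 + (0 + 0)) | c.a.0 ⊢ -c-> n3
  n2 = a.(0 | 0) | a.d.0 ⊢ -a-> n4, -a-> n5
  n3 = (0 | 0 + (0 + 0)) | a.0 ⊢ -a-> n6
  n4 = 0 | 0 | a.d.0 ⊢ -a-> n7
  n5 = a.(0 | 0) | d.0 ⊢ -a-> n7, -d-> n8
  n6 = (0 | 0 + (0 + 0)) | 0 ⊢ stopped
  n7 = 0 | 0 | d.0 ⊢ -d-> n9
  n8 = a.(0 | 0) | 0 ⊢ -a-> n9
  n9 = 0 | 0 | 0 ⊢ stopped
Partition-refinement fixed point:
  B0 = {m0, n0}
  B1 = {m2, n2}
  B2 = {m5, n5}
  B3 = {m7, n7}
  B4 = {m6, m9, n6, n9}
  B5 = {m3, m8, n3, n8}
  B6 = {m4, n4}
  B7 = {m1, n1}
m0 ∈ B0, n0 ∈ B0 → same block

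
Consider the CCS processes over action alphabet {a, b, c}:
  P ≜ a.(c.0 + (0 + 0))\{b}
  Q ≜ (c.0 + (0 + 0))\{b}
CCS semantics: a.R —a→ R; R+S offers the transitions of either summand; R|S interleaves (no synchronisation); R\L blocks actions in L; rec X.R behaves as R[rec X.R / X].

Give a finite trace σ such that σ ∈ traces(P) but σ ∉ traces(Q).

a

P's transition system — 3 states:
  p0 = a.(c.0 + (0 + 0))\{b} ⊢ --a--▸ p1
  p1 = (c.0 + (0 + 0))\{b} ⊢ --c--▸ p2
  p2 = 0\{b} ⊢ (no moves)
Q's transition system — 2 states:
  q0 = (c.0 + (0 + 0))\{b} ⊢ --c--▸ q1
  q1 = 0\{b} ⊢ (no moves)
Trace ⟨a⟩ through P, begin at {p0}:
  after a @ step 1: {p1}
  — P admits the full trace.
Trace ⟨a⟩ through Q, begin at {q0}:
  after a @ step 1: ∅  — Q cannot continue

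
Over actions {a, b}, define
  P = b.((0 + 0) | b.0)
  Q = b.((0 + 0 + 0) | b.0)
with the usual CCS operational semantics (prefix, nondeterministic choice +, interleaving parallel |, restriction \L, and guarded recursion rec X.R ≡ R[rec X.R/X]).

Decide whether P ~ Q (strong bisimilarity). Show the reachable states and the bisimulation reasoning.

P ~ Q

Reachable graph of P (3 states):
  m0 = b.((0 + 0) | b.0) ⊢ —b→ m1
  m1 = (0 + 0) | b.0 ⊢ —b→ m2
  m2 = (0 + 0) | 0 ⊢ ∅
Reachable graph of Q (3 states):
  n0 = b.((0 + 0 + 0) | b.0) ⊢ —b→ n1
  n1 = (0 + 0 + 0) | b.0 ⊢ —b→ n2
  n2 = (0 + 0 + 0) | 0 ⊢ ∅
Partition-refinement fixed point:
  B0 = {m0, n0}
  B1 = {m1, n1}
  B2 = {m2, n2}
m0 ∈ B0, n0 ∈ B0 → same block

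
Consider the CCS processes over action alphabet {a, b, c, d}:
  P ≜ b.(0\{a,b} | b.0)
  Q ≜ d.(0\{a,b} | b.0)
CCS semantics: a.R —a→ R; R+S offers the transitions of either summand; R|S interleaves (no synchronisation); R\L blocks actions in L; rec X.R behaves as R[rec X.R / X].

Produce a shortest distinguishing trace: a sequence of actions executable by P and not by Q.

P's transition system — 3 states:
  u0 = b.(0\{a,b} | b.0) | ··b··> u1
  u1 = 0\{a,b} | b.0 | ··b··> u2
  u2 = 0\{a,b} | 0 | deadlocked
Q's transition system — 3 states:
  v0 = d.(0\{a,b} | b.0) | ··d··> v1
  v1 = 0\{a,b} | b.0 | ··b··> v2
  v2 = 0\{a,b} | 0 | deadlocked
Run σ = ⟨b⟩ on P: start {u0}
  [1] b ⇒ {u1}
  — P admits the full trace.
Run σ = ⟨b⟩ on Q: start {v0}
  [1] b ⇒ ∅  — Q cannot continue

b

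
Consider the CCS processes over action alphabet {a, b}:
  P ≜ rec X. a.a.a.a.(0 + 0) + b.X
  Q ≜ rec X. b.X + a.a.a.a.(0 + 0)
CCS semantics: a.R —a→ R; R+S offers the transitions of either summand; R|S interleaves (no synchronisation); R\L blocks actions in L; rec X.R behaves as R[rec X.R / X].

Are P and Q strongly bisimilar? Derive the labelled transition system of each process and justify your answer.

Reachable graph of P (5 states):
  u0 = rec X. a.a.a.a.(0 + 0) + b.X | ··a··> u1, ··b··> u0
  u1 = a.a.a.(0 + 0) | ··a··> u2
  u2 = a.a.(0 + 0) | ··a··> u3
  u3 = a.(0 + 0) | ··a··> u4
  u4 = 0 + 0 | (no moves)
Reachable graph of Q (5 states):
  v0 = rec X. b.X + a.a.a.a.(0 + 0) | ··a··> v1, ··b··> v0
  v1 = a.a.a.(0 + 0) | ··a··> v2
  v2 = a.a.(0 + 0) | ··a··> v3
  v3 = a.(0 + 0) | ··a··> v4
  v4 = 0 + 0 | (no moves)
Bisimilarity quotient blocks:
  B0 = {u0, v0}
  B1 = {u1, v1}
  B2 = {u2, v2}
  B3 = {u3, v3}
  B4 = {u4, v4}
u0 ∈ B0, v0 ∈ B0 → same block

P ~ Q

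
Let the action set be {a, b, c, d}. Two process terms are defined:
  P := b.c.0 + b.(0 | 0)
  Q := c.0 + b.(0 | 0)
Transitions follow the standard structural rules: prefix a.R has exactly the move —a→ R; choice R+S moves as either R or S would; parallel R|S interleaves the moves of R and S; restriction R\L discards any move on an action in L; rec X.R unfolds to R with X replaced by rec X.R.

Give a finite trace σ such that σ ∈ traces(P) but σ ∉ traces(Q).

LTS(P): 4 reachable states
  m0 = b.c.0 + b.(0 | 0) | --b--▸ m1, --b--▸ m2
  m1 = 0 | 0 | (no moves)
  m2 = c.0 | --c--▸ m3
  m3 = 0 | (no moves)
LTS(Q): 3 reachable states
  n0 = c.0 + b.(0 | 0) | --b--▸ n1, --c--▸ n2
  n1 = 0 | 0 | (no moves)
  n2 = 0 | (no moves)
Run σ = ⟨bc⟩ on P: start {m0}
  after b @ step 1: {m1, m2}
  after c @ step 2: {m3}
  — P admits the full trace.
Run σ = ⟨bc⟩ on Q: start {n0}
  after b @ step 1: {n1}
  after c @ step 2: ∅  — Q cannot continue

bc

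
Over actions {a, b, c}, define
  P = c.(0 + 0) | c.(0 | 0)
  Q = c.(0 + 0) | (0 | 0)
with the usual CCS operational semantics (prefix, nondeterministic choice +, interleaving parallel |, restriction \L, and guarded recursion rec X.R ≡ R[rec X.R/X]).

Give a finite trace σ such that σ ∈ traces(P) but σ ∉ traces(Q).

cc

LTS(P): 4 reachable states
  p0 = c.(0 + 0) | c.(0 | 0) → =c=> p1, =c=> p2
  p1 = (0 + 0) | c.(0 | 0) → =c=> p3
  p2 = c.(0 + 0) | (0 | 0) → =c=> p3
  p3 = (0 + 0) | (0 | 0) → ∅
LTS(Q): 2 reachable states
  q0 = c.(0 + 0) | (0 | 0) → =c=> q1
  q1 = (0 + 0) | (0 | 0) → ∅
Run σ = ⟨cc⟩ on P: start {p0}
  step 1 (c): {p1, p2}
  step 2 (c): {p3}
  ✓ P
Run σ = ⟨cc⟩ on Q: start {q0}
  step 1 (c): {q1}
  step 2 (c): ∅ (Q stuck)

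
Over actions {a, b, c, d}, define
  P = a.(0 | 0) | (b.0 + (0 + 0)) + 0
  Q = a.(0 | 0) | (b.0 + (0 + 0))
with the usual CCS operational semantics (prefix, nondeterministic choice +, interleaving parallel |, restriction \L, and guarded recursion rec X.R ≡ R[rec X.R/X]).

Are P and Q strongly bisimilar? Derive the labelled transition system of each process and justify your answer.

LTS(P): 4 reachable states
  s0 = a.(0 | 0) | (b.0 + (0 + 0)) + 0 ⊢ ··a··> s1, ··b··> s2
  s1 = 0 | 0 | (b.0 + (0 + 0)) ⊢ ··b··> s3
  s2 = a.(0 | 0) | 0 ⊢ ··a··> s3
  s3 = 0 | 0 | 0 ⊢ ·
LTS(Q): 4 reachable states
  t0 = a.(0 | 0) | (b.0 + (0 + 0)) ⊢ ··a··> t1, ··b··> t2
  t1 = 0 | 0 | (b.0 + (0 + 0)) ⊢ ··b··> t3
  t2 = a.(0 | 0) | 0 ⊢ ··a··> t3
  t3 = 0 | 0 | 0 ⊢ ·
Partition-refinement fixed point:
  B0 = {s0, t0}
  B1 = {s1, t1}
  B2 = {s3, t3}
  B3 = {s2, t2}
s0 ∈ B0, t0 ∈ B0 → same block

bisimilar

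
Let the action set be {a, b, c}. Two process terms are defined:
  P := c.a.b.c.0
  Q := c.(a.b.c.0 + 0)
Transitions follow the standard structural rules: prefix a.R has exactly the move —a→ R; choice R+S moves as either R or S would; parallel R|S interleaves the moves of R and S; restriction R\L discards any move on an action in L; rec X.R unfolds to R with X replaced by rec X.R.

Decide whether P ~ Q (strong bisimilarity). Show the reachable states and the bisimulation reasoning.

bisimilar

LTS(P): 5 reachable states
  s0 = c.a.b.c.0 → —c→ s1
  s1 = a.b.c.0 → —a→ s2
  s2 = b.c.0 → —b→ s3
  s3 = c.0 → —c→ s4
  s4 = 0 → deadlocked
LTS(Q): 5 reachable states
  t0 = c.(a.b.c.0 + 0) → —c→ t1
  t1 = a.b.c.0 + 0 → —a→ t2
  t2 = b.c.0 → —b→ t3
  t3 = c.0 → —c→ t4
  t4 = 0 → deadlocked
Partition-refinement fixed point:
  B0 = {s0, t0}
  B1 = {s1, t1}
  B2 = {s2, t2}
  B3 = {s3, t3}
  B4 = {s4, t4}
s0 ∈ B0, t0 ∈ B0 → same block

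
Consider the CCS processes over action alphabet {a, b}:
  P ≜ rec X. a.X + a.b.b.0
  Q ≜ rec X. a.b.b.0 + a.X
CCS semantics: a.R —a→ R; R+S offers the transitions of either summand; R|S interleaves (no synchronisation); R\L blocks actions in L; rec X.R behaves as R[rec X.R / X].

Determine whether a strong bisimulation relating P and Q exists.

LTS(P): 4 reachable states
  m0 = rec X. a.X + a.b.b.0 | —a→ m0, —a→ m1
  m1 = b.b.0 | —b→ m2
  m2 = b.0 | —b→ m3
  m3 = 0 | ∅
LTS(Q): 4 reachable states
  n0 = rec X. a.b.b.0 + a.X | —a→ n0, —a→ n1
  n1 = b.b.0 | —b→ n2
  n2 = b.0 | —b→ n3
  n3 = 0 | ∅
Partition-refinement fixed point:
  B0 = {m0, n0}
  B1 = {m1, n1}
  B2 = {m2, n2}
  B3 = {m3, n3}
m0 ∈ B0, n0 ∈ B0 → same block

bisimilar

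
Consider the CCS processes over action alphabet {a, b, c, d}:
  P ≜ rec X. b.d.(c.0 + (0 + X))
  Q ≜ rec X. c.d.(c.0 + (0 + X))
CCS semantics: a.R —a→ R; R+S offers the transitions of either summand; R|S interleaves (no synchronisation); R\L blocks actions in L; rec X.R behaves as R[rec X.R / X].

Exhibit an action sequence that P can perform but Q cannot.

b

P's transition system — 4 states:
  m0 = rec X. b.d.(c.0 + (0 + X)) → =b=> m1
  m1 = d.(c.0 + (0 + (rec X. b.d.(c.0 + (0 + X))))) → =d=> m2
  m2 = c.0 + (0 + (rec X. b.d.(c.0 + (0 + X)))) → =b=> m1, =c=> m3
  m3 = 0 → deadlocked
Q's transition system — 4 states:
  n0 = rec X. c.d.(c.0 + (0 + X)) → =c=> n1
  n1 = d.(c.0 + (0 + (rec X. c.d.(c.0 + (0 + X))))) → =d=> n2
  n2 = c.0 + (0 + (rec X. c.d.(c.0 + (0 + X)))) → =c=> n1, =c=> n3
  n3 = 0 → deadlocked
Trace ⟨b⟩ through P, begin at {m0}:
  [1] b ⇒ {m1}
  ✓ P
Trace ⟨b⟩ through Q, begin at {n0}:
  [1] b ⇒ ∅  — Q cannot continue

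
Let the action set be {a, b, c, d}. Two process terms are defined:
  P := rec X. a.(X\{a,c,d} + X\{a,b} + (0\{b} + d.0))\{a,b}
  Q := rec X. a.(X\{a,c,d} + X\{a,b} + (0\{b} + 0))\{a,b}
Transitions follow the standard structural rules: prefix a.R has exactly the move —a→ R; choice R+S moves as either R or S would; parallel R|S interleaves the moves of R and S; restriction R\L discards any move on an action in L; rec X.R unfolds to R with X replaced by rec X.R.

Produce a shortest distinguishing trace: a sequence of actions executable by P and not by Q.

P's transition system — 3 states:
  s0 = rec X. a.(X\{a,c,d} + X\{a,b} + (0\{b} + d.0))\{a,b} | --a--▸ s1
  s1 = ((rec X. a.(X\{a,c,d} + X\{a,b} + (0\{b} + d.0))\{a,b})\{a,c,d} + (rec X. a.(X\{a,c,d} + X\{a,b} + (0\{b} + d.0))\{a,b})\{a,b} + (0\{b} + d.0))\{a,b} | --d--▸ s2
  s2 = 0\{a,b} | deadlocked
Q's transition system — 2 states:
  t0 = rec X. a.(X\{a,c,d} + X\{a,b} + (0\{b} + 0))\{a,b} | --a--▸ t1
  t1 = ((rec X. a.(X\{a,c,d} + X\{a,b} + (0\{b} + 0))\{a,b})\{a,c,d} + (rec X. a.(X\{a,c,d} + X\{a,b} + (0\{b} + 0))\{a,b})\{a,b} + (0\{b} + 0))\{a,b} | deadlocked
Executing ad from P (initial set {s0}):
  step 1 (a): {s1}
  step 2 (d): {s2}
  P completes σ.
Executing ad from Q (initial set {t0}):
  step 1 (a): {t1}
  step 2 (d): ∅ (Q stuck)

ad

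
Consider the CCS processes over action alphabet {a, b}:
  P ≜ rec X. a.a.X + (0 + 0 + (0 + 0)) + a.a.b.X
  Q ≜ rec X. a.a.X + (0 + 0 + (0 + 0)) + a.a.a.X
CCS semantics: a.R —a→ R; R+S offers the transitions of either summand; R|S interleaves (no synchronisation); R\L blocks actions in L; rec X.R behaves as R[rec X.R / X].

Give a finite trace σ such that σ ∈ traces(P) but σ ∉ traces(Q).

LTS(P): 4 reachable states
  u0 = rec X. a.a.X + (0 + 0 + (0 + 0)) + a.a.b.X ⊢ ··a··> u1, ··a··> u2
  u1 = a.(rec X. a.a.X + (0 + 0 + (0 + 0)) + a.a.b.X) ⊢ ··a··> u0
  u2 = a.b.(rec X. a.a.X + (0 + 0 + (0 + 0)) + a.a.b.X) ⊢ ··a··> u3
  u3 = b.(rec X. a.a.X + (0 + 0 + (0 + 0)) + a.a.b.X) ⊢ ··b··> u0
LTS(Q): 3 reachable states
  v0 = rec X. a.a.X + (0 + 0 + (0 + 0)) + a.a.a.X ⊢ ··a··> v1, ··a··> v2
  v1 = a.(rec X. a.a.X + (0 + 0 + (0 + 0)) + a.a.a.X) ⊢ ··a··> v0
  v2 = a.a.(rec X. a.a.X + (0 + 0 + (0 + 0)) + a.a.a.X) ⊢ ··a··> v1
Run σ = ⟨aab⟩ on P: start {u0}
  step 1 (a): {u1, u2}
  step 2 (a): {u0, u3}
  step 3 (b): {u0}
  P completes σ.
Run σ = ⟨aab⟩ on Q: start {v0}
  step 1 (a): {v1, v2}
  step 2 (a): {v0, v1}
  step 3 (b): no successor for Q

aab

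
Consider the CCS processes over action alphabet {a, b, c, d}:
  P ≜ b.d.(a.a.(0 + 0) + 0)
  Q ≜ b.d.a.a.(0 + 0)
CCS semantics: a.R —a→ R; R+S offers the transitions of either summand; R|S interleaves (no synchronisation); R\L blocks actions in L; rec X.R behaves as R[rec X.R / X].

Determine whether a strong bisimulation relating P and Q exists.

Reachable graph of P (5 states):
  s0 = b.d.(a.a.(0 + 0) + 0) → —b→ s1
  s1 = d.(a.a.(0 + 0) + 0) → —d→ s2
  s2 = a.a.(0 + 0) + 0 → —a→ s3
  s3 = a.(0 + 0) → —a→ s4
  s4 = 0 + 0 → ·
Reachable graph of Q (5 states):
  t0 = b.d.a.a.(0 + 0) → —b→ t1
  t1 = d.a.a.(0 + 0) → —d→ t2
  t2 = a.a.(0 + 0) → —a→ t3
  t3 = a.(0 + 0) → —a→ t4
  t4 = 0 + 0 → ·
Bisimilarity quotient blocks:
  B0 = {s0, t0}
  B1 = {s1, t1}
  B2 = {s2, t2}
  B3 = {s3, t3}
  B4 = {s4, t4}
s0 ∈ B0, t0 ∈ B0 → same block

bisimilar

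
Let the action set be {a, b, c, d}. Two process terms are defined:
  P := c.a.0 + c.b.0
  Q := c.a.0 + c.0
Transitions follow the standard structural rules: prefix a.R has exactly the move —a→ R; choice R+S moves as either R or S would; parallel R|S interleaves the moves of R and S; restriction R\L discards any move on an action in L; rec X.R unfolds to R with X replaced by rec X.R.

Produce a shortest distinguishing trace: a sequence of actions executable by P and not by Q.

P's transition system — 4 states:
  u0 = c.a.0 + c.b.0 | —c→ u1, —c→ u2
  u1 = a.0 | —a→ u3
  u2 = b.0 | —b→ u3
  u3 = 0 | deadlocked
Q's transition system — 3 states:
  v0 = c.a.0 + c.0 | —c→ v1, —c→ v2
  v1 = 0 | deadlocked
  v2 = a.0 | —a→ v1
Executing cb from P (initial set {u0}):
  after c @ step 1: {u1, u2}
  after b @ step 2: {u3}
  — P admits the full trace.
Executing cb from Q (initial set {v0}):
  after c @ step 1: {v1, v2}
  after b @ step 2: ∅  — Q cannot continue

cb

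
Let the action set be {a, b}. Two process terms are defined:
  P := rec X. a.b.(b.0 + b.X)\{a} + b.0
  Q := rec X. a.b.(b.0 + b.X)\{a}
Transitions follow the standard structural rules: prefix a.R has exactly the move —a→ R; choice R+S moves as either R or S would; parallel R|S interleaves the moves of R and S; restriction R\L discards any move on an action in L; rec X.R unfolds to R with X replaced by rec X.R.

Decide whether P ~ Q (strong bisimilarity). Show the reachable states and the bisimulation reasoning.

P ≁ Q

P's transition system — 6 states:
  p0 = rec X. a.b.(b.0 + b.X)\{a} + b.0 ⊢ -a-> p1, -b-> p2
  p1 = b.(b.0 + b.(rec X. a.b.(b.0 + b.X)\{a} + b.0))\{a} ⊢ -b-> p3
  p2 = 0 ⊢ ∅
  p3 = (b.0 + b.(rec X. a.b.(b.0 + b.X)\{a} + b.0))\{a} ⊢ -b-> p4, -b-> p5
  p4 = (rec X. a.b.(b.0 + b.X)\{a} + b.0)\{a} ⊢ -b-> p5
  p5 = 0\{a} ⊢ ∅
Q's transition system — 5 states:
  q0 = rec X. a.b.(b.0 + b.X)\{a} ⊢ -a-> q1
  q1 = b.(b.0 + b.(rec X. a.b.(b.0 + b.X)\{a}))\{a} ⊢ -b-> q2
  q2 = (b.0 + b.(rec X. a.b.(b.0 + b.X)\{a}))\{a} ⊢ -b-> q3, -b-> q4
  q3 = (rec X. a.b.(b.0 + b.X)\{a})\{a} ⊢ ∅
  q4 = 0\{a} ⊢ ∅
Coarsest stable partition (strong bisimilarity classes):
  B0 = {p0}
  B1 = {p1}
  B2 = {p3}
  B3 = {p2, p5, q3, q4}
  B4 = {p4, q2}
  B5 = {q0}
  B6 = {q1}
p0 ∈ B0, q0 ∈ B5 → different blocks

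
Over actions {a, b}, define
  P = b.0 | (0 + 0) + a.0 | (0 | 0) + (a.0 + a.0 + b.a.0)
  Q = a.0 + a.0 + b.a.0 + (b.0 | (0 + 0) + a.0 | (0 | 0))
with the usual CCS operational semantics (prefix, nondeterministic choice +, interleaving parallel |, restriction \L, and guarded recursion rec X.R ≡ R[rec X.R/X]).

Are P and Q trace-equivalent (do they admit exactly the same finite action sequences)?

LTS(P): 5 reachable states
  s0 = b.0 | (0 + 0) + a.0 | (0 | 0) + (a.0 + a.0 + b.a.0) has moves --a--▸ s1, --a--▸ s2, --b--▸ s3, --b--▸ s4
  s1 = 0 has moves deadlocked
  s2 = 0 | (0 | 0) has moves deadlocked
  s3 = 0 | (0 + 0) has moves deadlocked
  s4 = a.0 has moves --a--▸ s1
LTS(Q): 5 reachable states
  t0 = a.0 + a.0 + b.a.0 + (b.0 | (0 + 0) + a.0 | (0 | 0)) has moves --a--▸ t1, --a--▸ t2, --b--▸ t3, --b--▸ t4
  t1 = 0 has moves deadlocked
  t2 = 0 | (0 | 0) has moves deadlocked
  t3 = 0 | (0 + 0) has moves deadlocked
  t4 = a.0 has moves --a--▸ t1
Partition-refinement fixed point:
  B0 = {s0, t0}
  B1 = {s1, s2, s3, t1, t2, t3}
  B2 = {s4, t4}
s0 ∈ B0, t0 ∈ B0 → same block
Bisimilar ⇒ trace-equivalent.

trace-equivalent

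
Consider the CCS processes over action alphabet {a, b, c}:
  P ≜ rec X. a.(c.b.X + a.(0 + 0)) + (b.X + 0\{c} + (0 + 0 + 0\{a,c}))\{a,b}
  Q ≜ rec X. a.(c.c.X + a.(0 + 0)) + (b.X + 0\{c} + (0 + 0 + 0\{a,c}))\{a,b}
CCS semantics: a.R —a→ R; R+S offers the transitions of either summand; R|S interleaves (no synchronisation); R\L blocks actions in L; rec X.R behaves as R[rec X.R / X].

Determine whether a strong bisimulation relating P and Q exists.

not bisimilar

Reachable graph of P (4 states):
  m0 = rec X. a.(c.b.X + a.(0 + 0)) + (b.X + 0\{c} + (0 + 0 + 0\{a,c}))\{a,b} → -a-> m1
  m1 = c.b.(rec X. a.(c.b.X + a.(0 + 0)) + (b.X + 0\{c} + (0 + 0 + 0\{a,c}))\{a,b}) + a.(0 + 0) → -a-> m2, -c-> m3
  m2 = 0 + 0 → (no moves)
  m3 = b.(rec X. a.(c.b.X + a.(0 + 0)) + (b.X + 0\{c} + (0 + 0 + 0\{a,c}))\{a,b}) → -b-> m0
Reachable graph of Q (4 states):
  n0 = rec X. a.(c.c.X + a.(0 + 0)) + (b.X + 0\{c} + (0 + 0 + 0\{a,c}))\{a,b} → -a-> n1
  n1 = c.c.(rec X. a.(c.c.X + a.(0 + 0)) + (b.X + 0\{c} + (0 + 0 + 0\{a,c}))\{a,b}) + a.(0 + 0) → -a-> n2, -c-> n3
  n2 = 0 + 0 → (no moves)
  n3 = c.(rec X. a.(c.c.X + a.(0 + 0)) + (b.X + 0\{c} + (0 + 0 + 0\{a,c}))\{a,b}) → -c-> n0
Partition-refinement fixed point:
  B0 = {m0}
  B1 = {m1}
  B2 = {m3}
  B3 = {m2, n2}
  B4 = {n0}
  B5 = {n1}
  B6 = {n3}
m0 ∈ B0, n0 ∈ B4 → different blocks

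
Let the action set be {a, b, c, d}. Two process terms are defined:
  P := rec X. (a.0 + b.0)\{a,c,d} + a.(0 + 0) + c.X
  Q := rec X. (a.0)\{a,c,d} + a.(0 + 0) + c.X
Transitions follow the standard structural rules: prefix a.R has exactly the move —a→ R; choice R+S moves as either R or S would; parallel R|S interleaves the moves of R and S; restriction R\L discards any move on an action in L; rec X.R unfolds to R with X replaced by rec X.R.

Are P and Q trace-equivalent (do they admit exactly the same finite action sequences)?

P's transition system — 3 states:
  u0 = rec X. (a.0 + b.0)\{a,c,d} + a.(0 + 0) + c.X has moves =a=> u1, =b=> u2, =c=> u0
  u1 = 0 + 0 has moves ∅
  u2 = 0\{a,c,d} has moves ∅
Q's transition system — 2 states:
  v0 = rec X. (a.0)\{a,c,d} + a.(0 + 0) + c.X has moves =a=> v1, =c=> v0
  v1 = 0 + 0 has moves ∅
Trace ⟨b⟩ through P, begin at {u0}:
  step 1 (b): {u2}
  — P admits the full trace.
Trace ⟨b⟩ through Q, begin at {v0}:
  step 1 (b): ∅ (Q stuck)

NO — witness ⟨b⟩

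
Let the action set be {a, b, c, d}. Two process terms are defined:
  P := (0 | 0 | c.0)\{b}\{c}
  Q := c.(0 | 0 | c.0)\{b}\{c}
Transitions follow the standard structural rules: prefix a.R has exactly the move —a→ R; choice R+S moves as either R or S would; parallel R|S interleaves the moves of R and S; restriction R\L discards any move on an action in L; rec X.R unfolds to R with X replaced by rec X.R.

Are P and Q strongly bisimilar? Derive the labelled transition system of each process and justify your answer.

P's transition system — 1 states:
  s0 = (0 | 0 | c.0)\{b}\{c} → (no moves)
Q's transition system — 2 states:
  t0 = c.(0 | 0 | c.0)\{b}\{c} → —c→ t1
  t1 = (0 | 0 | c.0)\{b}\{c} → (no moves)
Bisimilarity quotient blocks:
  B0 = {s0, t1}
  B1 = {t0}
s0 ∈ B0, t0 ∈ B1 → different blocks

NO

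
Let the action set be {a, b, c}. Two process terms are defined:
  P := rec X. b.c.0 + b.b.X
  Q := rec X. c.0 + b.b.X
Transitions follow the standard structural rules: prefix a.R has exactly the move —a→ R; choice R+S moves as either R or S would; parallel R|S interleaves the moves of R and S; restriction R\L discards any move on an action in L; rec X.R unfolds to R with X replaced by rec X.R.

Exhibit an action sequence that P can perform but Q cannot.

bc

LTS(P): 4 reachable states
  m0 = rec X. b.c.0 + b.b.X has moves --b--▸ m1, --b--▸ m2
  m1 = b.(rec X. b.c.0 + b.b.X) has moves --b--▸ m0
  m2 = c.0 has moves --c--▸ m3
  m3 = 0 has moves (no moves)
LTS(Q): 3 reachable states
  n0 = rec X. c.0 + b.b.X has moves --b--▸ n1, --c--▸ n2
  n1 = b.(rec X. c.0 + b.b.X) has moves --b--▸ n0
  n2 = 0 has moves (no moves)
Trace ⟨bc⟩ through P, begin at {m0}:
  after b @ step 1: {m1, m2}
  after c @ step 2: {m3}
  — P admits the full trace.
Trace ⟨bc⟩ through Q, begin at {n0}:
  after b @ step 1: {n1}
  after c @ step 2: ∅ (Q stuck)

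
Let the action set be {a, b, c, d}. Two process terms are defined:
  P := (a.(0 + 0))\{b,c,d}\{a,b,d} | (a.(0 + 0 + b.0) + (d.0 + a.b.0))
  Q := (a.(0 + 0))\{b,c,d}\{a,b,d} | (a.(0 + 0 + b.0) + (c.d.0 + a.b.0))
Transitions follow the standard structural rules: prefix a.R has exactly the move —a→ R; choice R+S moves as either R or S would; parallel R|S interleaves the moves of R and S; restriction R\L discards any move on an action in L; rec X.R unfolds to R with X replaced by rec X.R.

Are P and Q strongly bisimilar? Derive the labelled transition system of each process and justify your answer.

NO

P's transition system — 4 states:
  s0 = (a.(0 + 0))\{b,c,d}\{a,b,d} | (a.(0 + 0 + b.0) + (d.0 + a.b.0)) ⊢ --a--▸ s1, --a--▸ s2, --d--▸ s3
  s1 = (a.(0 + 0))\{b,c,d}\{a,b,d} | (0 + 0 + b.0) ⊢ --b--▸ s3
  s2 = (a.(0 + 0))\{b,c,d}\{a,b,d} | b.0 ⊢ --b--▸ s3
  s3 = (a.(0 + 0))\{b,c,d}\{a,b,d} | 0 ⊢ ·
Q's transition system — 5 states:
  t0 = (a.(0 + 0))\{b,c,d}\{a,b,d} | (a.(0 + 0 + b.0) + (c.d.0 + a.b.0)) ⊢ --a--▸ t1, --a--▸ t2, --c--▸ t3
  t1 = (a.(0 + 0))\{b,c,d}\{a,b,d} | (0 + 0 + b.0) ⊢ --b--▸ t4
  t2 = (a.(0 + 0))\{b,c,d}\{a,b,d} | b.0 ⊢ --b--▸ t4
  t3 = (a.(0 + 0))\{b,c,d}\{a,b,d} | d.0 ⊢ --d--▸ t4
  t4 = (a.(0 + 0))\{b,c,d}\{a,b,d} | 0 ⊢ ·
Coarsest stable partition (strong bisimilarity classes):
  B0 = {s0}
  B1 = {s1, s2, t1, t2}
  B2 = {s3, t4}
  B3 = {t0}
  B4 = {t3}
s0 ∈ B0, t0 ∈ B3 → different blocks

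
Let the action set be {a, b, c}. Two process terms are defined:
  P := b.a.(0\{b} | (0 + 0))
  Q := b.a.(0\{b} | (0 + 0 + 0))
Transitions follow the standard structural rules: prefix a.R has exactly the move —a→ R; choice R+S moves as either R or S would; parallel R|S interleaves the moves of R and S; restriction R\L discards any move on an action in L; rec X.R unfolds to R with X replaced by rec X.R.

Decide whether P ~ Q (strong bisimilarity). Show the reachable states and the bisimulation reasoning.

bisimilar

Reachable graph of P (3 states):
  s0 = b.a.(0\{b} | (0 + 0)) :: --b--▸ s1
  s1 = a.(0\{b} | (0 + 0)) :: --a--▸ s2
  s2 = 0\{b} | (0 + 0) :: stopped
Reachable graph of Q (3 states):
  t0 = b.a.(0\{b} | (0 + 0 + 0)) :: --b--▸ t1
  t1 = a.(0\{b} | (0 + 0 + 0)) :: --a--▸ t2
  t2 = 0\{b} | (0 + 0 + 0) :: stopped
Bisimilarity quotient blocks:
  B0 = {s0, t0}
  B1 = {s1, t1}
  B2 = {s2, t2}
s0 ∈ B0, t0 ∈ B0 → same block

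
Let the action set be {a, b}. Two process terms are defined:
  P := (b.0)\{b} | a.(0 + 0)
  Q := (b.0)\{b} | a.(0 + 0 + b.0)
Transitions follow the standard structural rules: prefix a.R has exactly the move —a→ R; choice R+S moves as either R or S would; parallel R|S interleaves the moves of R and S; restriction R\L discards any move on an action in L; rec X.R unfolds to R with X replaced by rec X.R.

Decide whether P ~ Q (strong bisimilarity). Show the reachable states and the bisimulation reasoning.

P's transition system — 2 states:
  s0 = (b.0)\{b} | a.(0 + 0) has moves =a=> s1
  s1 = (b.0)\{b} | (0 + 0) has moves ∅
Q's transition system — 3 states:
  t0 = (b.0)\{b} | a.(0 + 0 + b.0) has moves =a=> t1
  t1 = (b.0)\{b} | (0 + 0 + b.0) has moves =b=> t2
  t2 = (b.0)\{b} | 0 has moves ∅
Bisimilarity quotient blocks:
  B0 = {s0}
  B1 = {s1, t2}
  B2 = {t0}
  B3 = {t1}
s0 ∈ B0, t0 ∈ B2 → different blocks

not bisimilar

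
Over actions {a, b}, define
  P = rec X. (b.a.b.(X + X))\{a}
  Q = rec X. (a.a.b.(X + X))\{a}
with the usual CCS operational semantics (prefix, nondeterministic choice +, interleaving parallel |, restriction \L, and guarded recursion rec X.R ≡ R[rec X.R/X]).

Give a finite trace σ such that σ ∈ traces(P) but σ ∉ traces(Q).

b

LTS(P): 2 reachable states
  u0 = rec X. (b.a.b.(X + X))\{a} | =b=> u1
  u1 = (a.b.((rec X. (b.a.b.(X + X))\{a}) + (rec X. (b.a.b.(X + X))\{a})))\{a} | stopped
LTS(Q): 1 reachable states
  v0 = rec X. (a.a.b.(X + X))\{a} | stopped
Run σ = ⟨b⟩ on P: start {u0}
  step 1 (b): {u1}
  ✓ P
Run σ = ⟨b⟩ on Q: start {v0}
  step 1 (b): no successor for Q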